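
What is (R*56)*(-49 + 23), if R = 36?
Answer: -52416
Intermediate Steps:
(R*56)*(-49 + 23) = (36*56)*(-49 + 23) = 2016*(-26) = -52416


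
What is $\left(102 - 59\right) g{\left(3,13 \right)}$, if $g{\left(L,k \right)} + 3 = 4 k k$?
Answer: $28939$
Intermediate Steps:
$g{\left(L,k \right)} = -3 + 4 k^{2}$ ($g{\left(L,k \right)} = -3 + 4 k k = -3 + 4 k^{2}$)
$\left(102 - 59\right) g{\left(3,13 \right)} = \left(102 - 59\right) \left(-3 + 4 \cdot 13^{2}\right) = 43 \left(-3 + 4 \cdot 169\right) = 43 \left(-3 + 676\right) = 43 \cdot 673 = 28939$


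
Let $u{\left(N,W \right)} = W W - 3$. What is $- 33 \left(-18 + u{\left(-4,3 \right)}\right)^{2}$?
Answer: $-4752$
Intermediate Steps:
$u{\left(N,W \right)} = -3 + W^{2}$ ($u{\left(N,W \right)} = W^{2} - 3 = -3 + W^{2}$)
$- 33 \left(-18 + u{\left(-4,3 \right)}\right)^{2} = - 33 \left(-18 - \left(3 - 3^{2}\right)\right)^{2} = - 33 \left(-18 + \left(-3 + 9\right)\right)^{2} = - 33 \left(-18 + 6\right)^{2} = - 33 \left(-12\right)^{2} = \left(-33\right) 144 = -4752$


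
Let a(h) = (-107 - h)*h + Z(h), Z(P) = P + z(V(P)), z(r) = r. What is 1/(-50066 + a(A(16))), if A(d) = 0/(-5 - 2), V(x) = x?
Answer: -1/50066 ≈ -1.9974e-5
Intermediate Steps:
A(d) = 0 (A(d) = 0/(-7) = -1/7*0 = 0)
Z(P) = 2*P (Z(P) = P + P = 2*P)
a(h) = 2*h + h*(-107 - h) (a(h) = (-107 - h)*h + 2*h = h*(-107 - h) + 2*h = 2*h + h*(-107 - h))
1/(-50066 + a(A(16))) = 1/(-50066 + 0*(-105 - 1*0)) = 1/(-50066 + 0*(-105 + 0)) = 1/(-50066 + 0*(-105)) = 1/(-50066 + 0) = 1/(-50066) = -1/50066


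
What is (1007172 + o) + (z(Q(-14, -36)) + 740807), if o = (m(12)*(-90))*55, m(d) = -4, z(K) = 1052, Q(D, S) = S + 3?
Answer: 1768831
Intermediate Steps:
Q(D, S) = 3 + S
o = 19800 (o = -4*(-90)*55 = 360*55 = 19800)
(1007172 + o) + (z(Q(-14, -36)) + 740807) = (1007172 + 19800) + (1052 + 740807) = 1026972 + 741859 = 1768831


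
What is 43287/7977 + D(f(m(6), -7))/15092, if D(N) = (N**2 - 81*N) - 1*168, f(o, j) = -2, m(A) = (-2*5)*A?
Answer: 108878575/20064814 ≈ 5.4263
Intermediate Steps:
m(A) = -10*A
D(N) = -168 + N**2 - 81*N (D(N) = (N**2 - 81*N) - 168 = -168 + N**2 - 81*N)
43287/7977 + D(f(m(6), -7))/15092 = 43287/7977 + (-168 + (-2)**2 - 81*(-2))/15092 = 43287*(1/7977) + (-168 + 4 + 162)*(1/15092) = 14429/2659 - 2*1/15092 = 14429/2659 - 1/7546 = 108878575/20064814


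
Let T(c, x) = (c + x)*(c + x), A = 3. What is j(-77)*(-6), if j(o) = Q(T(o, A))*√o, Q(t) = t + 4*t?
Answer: -164280*I*√77 ≈ -1.4416e+6*I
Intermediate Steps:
T(c, x) = (c + x)²
Q(t) = 5*t
j(o) = 5*√o*(3 + o)² (j(o) = (5*(o + 3)²)*√o = (5*(3 + o)²)*√o = 5*√o*(3 + o)²)
j(-77)*(-6) = (5*√(-77)*(3 - 77)²)*(-6) = (5*(I*√77)*(-74)²)*(-6) = (5*(I*√77)*5476)*(-6) = (27380*I*√77)*(-6) = -164280*I*√77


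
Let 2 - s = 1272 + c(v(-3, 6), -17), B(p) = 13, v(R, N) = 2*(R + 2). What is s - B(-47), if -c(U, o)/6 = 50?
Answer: -983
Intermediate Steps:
v(R, N) = 4 + 2*R (v(R, N) = 2*(2 + R) = 4 + 2*R)
c(U, o) = -300 (c(U, o) = -6*50 = -300)
s = -970 (s = 2 - (1272 - 300) = 2 - 1*972 = 2 - 972 = -970)
s - B(-47) = -970 - 1*13 = -970 - 13 = -983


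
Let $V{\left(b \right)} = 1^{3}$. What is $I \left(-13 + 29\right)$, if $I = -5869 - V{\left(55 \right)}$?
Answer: $-93920$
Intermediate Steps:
$V{\left(b \right)} = 1$
$I = -5870$ ($I = -5869 - 1 = -5870$)
$I \left(-13 + 29\right) = - 5870 \left(-13 + 29\right) = \left(-5870\right) 16 = -93920$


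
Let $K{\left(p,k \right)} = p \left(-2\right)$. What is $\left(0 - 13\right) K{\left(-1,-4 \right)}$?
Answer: $-26$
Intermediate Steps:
$K{\left(p,k \right)} = - 2 p$
$\left(0 - 13\right) K{\left(-1,-4 \right)} = \left(0 - 13\right) \left(\left(-2\right) \left(-1\right)\right) = \left(-13\right) 2 = -26$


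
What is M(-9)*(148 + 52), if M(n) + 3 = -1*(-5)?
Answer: 400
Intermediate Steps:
M(n) = 2 (M(n) = -3 - 1*(-5) = -3 + 5 = 2)
M(-9)*(148 + 52) = 2*(148 + 52) = 2*200 = 400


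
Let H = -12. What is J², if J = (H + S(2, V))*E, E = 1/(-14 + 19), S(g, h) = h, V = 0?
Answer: 144/25 ≈ 5.7600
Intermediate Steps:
E = ⅕ (E = 1/5 = ⅕ ≈ 0.20000)
J = -12/5 (J = (-12 + 0)*(⅕) = -12*⅕ = -12/5 ≈ -2.4000)
J² = (-12/5)² = 144/25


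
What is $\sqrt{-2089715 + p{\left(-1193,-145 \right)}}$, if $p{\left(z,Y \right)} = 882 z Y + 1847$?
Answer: $\sqrt{150484902} \approx 12267.0$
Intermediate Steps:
$p{\left(z,Y \right)} = 1847 + 882 Y z$ ($p{\left(z,Y \right)} = 882 Y z + 1847 = 1847 + 882 Y z$)
$\sqrt{-2089715 + p{\left(-1193,-145 \right)}} = \sqrt{-2089715 + \left(1847 + 882 \left(-145\right) \left(-1193\right)\right)} = \sqrt{-2089715 + \left(1847 + 152572770\right)} = \sqrt{-2089715 + 152574617} = \sqrt{150484902}$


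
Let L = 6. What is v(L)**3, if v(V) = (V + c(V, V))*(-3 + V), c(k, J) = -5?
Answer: 27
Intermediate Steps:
v(V) = (-5 + V)*(-3 + V) (v(V) = (V - 5)*(-3 + V) = (-5 + V)*(-3 + V))
v(L)**3 = (15 + 6**2 - 8*6)**3 = (15 + 36 - 48)**3 = 3**3 = 27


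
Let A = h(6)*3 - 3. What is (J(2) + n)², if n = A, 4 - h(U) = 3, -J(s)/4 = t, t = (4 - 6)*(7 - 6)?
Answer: 64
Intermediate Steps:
t = -2 (t = -2*1 = -2)
J(s) = 8 (J(s) = -4*(-2) = 8)
h(U) = 1 (h(U) = 4 - 1*3 = 4 - 3 = 1)
A = 0 (A = 1*3 - 3 = 3 - 3 = 0)
n = 0
(J(2) + n)² = (8 + 0)² = 8² = 64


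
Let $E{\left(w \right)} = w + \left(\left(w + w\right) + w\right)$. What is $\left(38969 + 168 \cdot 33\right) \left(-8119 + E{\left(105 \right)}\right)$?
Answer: $-342705587$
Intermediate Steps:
$E{\left(w \right)} = 4 w$ ($E{\left(w \right)} = w + \left(2 w + w\right) = w + 3 w = 4 w$)
$\left(38969 + 168 \cdot 33\right) \left(-8119 + E{\left(105 \right)}\right) = \left(38969 + 168 \cdot 33\right) \left(-8119 + 4 \cdot 105\right) = \left(38969 + 5544\right) \left(-8119 + 420\right) = 44513 \left(-7699\right) = -342705587$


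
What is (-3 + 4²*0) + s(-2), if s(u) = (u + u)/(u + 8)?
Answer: -11/3 ≈ -3.6667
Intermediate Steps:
s(u) = 2*u/(8 + u) (s(u) = (2*u)/(8 + u) = 2*u/(8 + u))
(-3 + 4²*0) + s(-2) = (-3 + 4²*0) + 2*(-2)/(8 - 2) = (-3 + 16*0) + 2*(-2)/6 = (-3 + 0) + 2*(-2)*(⅙) = -3 - ⅔ = -11/3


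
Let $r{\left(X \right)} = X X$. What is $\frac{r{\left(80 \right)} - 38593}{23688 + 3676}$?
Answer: $- \frac{32193}{27364} \approx -1.1765$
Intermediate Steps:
$r{\left(X \right)} = X^{2}$
$\frac{r{\left(80 \right)} - 38593}{23688 + 3676} = \frac{80^{2} - 38593}{23688 + 3676} = \frac{6400 - 38593}{27364} = \left(-32193\right) \frac{1}{27364} = - \frac{32193}{27364}$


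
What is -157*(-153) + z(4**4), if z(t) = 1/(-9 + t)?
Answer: 5933188/247 ≈ 24021.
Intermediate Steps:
-157*(-153) + z(4**4) = -157*(-153) + 1/(-9 + 4**4) = 24021 + 1/(-9 + 256) = 24021 + 1/247 = 5933188/247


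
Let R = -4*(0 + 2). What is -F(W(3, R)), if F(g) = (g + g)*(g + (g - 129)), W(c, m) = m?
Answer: -2320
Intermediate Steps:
R = -8 (R = -4*2 = -8)
F(g) = 2*g*(-129 + 2*g) (F(g) = (2*g)*(g + (-129 + g)) = (2*g)*(-129 + 2*g) = 2*g*(-129 + 2*g))
-F(W(3, R)) = -2*(-8)*(-129 + 2*(-8)) = -2*(-8)*(-129 - 16) = -2*(-8)*(-145) = -1*2320 = -2320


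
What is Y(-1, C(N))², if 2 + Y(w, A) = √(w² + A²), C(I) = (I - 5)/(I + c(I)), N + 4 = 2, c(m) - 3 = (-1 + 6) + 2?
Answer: (16 - √113)²/64 ≈ 0.45055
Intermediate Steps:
c(m) = 10 (c(m) = 3 + ((-1 + 6) + 2) = 3 + (5 + 2) = 3 + 7 = 10)
N = -2 (N = -4 + 2 = -2)
C(I) = (-5 + I)/(10 + I) (C(I) = (I - 5)/(I + 10) = (-5 + I)/(10 + I))
Y(w, A) = -2 + √(A² + w²) (Y(w, A) = -2 + √(w² + A²) = -2 + √(A² + w²))
Y(-1, C(N))² = (-2 + √(((-5 - 2)/(10 - 2))² + (-1)²))² = (-2 + √((-7/8)² + 1))² = (-2 + √(49/64 + 1))² = (-2 + √(113/64))² = (-2 + √113/8)²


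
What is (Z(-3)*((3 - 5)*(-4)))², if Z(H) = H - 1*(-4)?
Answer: 64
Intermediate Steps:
Z(H) = 4 + H (Z(H) = H + 4 = 4 + H)
(Z(-3)*((3 - 5)*(-4)))² = ((4 - 3)*((3 - 5)*(-4)))² = (1*(-2*(-4)))² = (1*8)² = 8² = 64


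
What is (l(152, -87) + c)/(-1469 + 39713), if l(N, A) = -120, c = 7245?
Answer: 2375/12748 ≈ 0.18630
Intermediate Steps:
(l(152, -87) + c)/(-1469 + 39713) = (-120 + 7245)/(-1469 + 39713) = 7125/38244 = 7125*(1/38244) = 2375/12748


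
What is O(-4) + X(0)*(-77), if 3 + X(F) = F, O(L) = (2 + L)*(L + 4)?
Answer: 231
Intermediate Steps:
O(L) = (2 + L)*(4 + L)
X(F) = -3 + F
O(-4) + X(0)*(-77) = (8 + (-4)² + 6*(-4)) + (-3 + 0)*(-77) = (8 + 16 - 24) - 3*(-77) = 0 + 231 = 231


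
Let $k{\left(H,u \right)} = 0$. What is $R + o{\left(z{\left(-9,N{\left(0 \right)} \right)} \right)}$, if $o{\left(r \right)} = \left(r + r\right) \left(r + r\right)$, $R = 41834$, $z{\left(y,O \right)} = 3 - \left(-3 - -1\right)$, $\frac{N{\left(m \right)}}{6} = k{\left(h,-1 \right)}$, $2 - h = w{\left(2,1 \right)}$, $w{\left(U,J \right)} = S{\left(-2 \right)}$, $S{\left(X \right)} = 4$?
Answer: $41934$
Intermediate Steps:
$w{\left(U,J \right)} = 4$
$h = -2$ ($h = 2 - 4 = -2$)
$N{\left(m \right)} = 0$ ($N{\left(m \right)} = 6 \cdot 0 = 0$)
$z{\left(y,O \right)} = 5$ ($z{\left(y,O \right)} = 3 - \left(-3 + 1\right) = 3 - -2 = 3 + 2 = 5$)
$o{\left(r \right)} = 4 r^{2}$ ($o{\left(r \right)} = 2 r 2 r = 4 r^{2}$)
$R + o{\left(z{\left(-9,N{\left(0 \right)} \right)} \right)} = 41834 + 4 \cdot 5^{2} = 41834 + 4 \cdot 25 = 41834 + 100 = 41934$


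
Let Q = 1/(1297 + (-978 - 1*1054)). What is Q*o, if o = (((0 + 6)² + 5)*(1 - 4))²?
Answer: -5043/245 ≈ -20.584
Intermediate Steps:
Q = -1/735 (Q = 1/(1297 + (-978 - 1054)) = 1/(1297 - 2032) = 1/(-735) = -1/735 ≈ -0.0013605)
o = 15129 (o = ((6² + 5)*(-3))² = ((36 + 5)*(-3))² = (41*(-3))² = (-123)² = 15129)
Q*o = -1/735*15129 = -5043/245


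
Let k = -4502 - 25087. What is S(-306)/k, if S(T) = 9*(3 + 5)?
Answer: -24/9863 ≈ -0.0024333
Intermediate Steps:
k = -29589
S(T) = 72 (S(T) = 9*8 = 72)
S(-306)/k = 72/(-29589) = 72*(-1/29589) = -24/9863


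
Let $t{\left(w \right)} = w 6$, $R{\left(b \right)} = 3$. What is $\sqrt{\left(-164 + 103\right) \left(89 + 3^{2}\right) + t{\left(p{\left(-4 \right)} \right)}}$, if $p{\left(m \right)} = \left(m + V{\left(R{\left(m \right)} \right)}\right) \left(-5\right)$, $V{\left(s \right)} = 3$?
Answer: $2 i \sqrt{1487} \approx 77.123 i$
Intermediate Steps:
$p{\left(m \right)} = -15 - 5 m$ ($p{\left(m \right)} = \left(m + 3\right) \left(-5\right) = \left(3 + m\right) \left(-5\right) = -15 - 5 m$)
$t{\left(w \right)} = 6 w$
$\sqrt{\left(-164 + 103\right) \left(89 + 3^{2}\right) + t{\left(p{\left(-4 \right)} \right)}} = \sqrt{\left(-164 + 103\right) \left(89 + 3^{2}\right) + 6 \left(-15 - -20\right)} = \sqrt{- 61 \left(89 + 9\right) + 6 \left(-15 + 20\right)} = \sqrt{\left(-61\right) 98 + 6 \cdot 5} = \sqrt{-5978 + 30} = \sqrt{-5948} = 2 i \sqrt{1487}$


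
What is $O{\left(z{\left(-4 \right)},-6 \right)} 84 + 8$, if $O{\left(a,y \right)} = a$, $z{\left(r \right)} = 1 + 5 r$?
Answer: $-1588$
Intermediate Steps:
$O{\left(z{\left(-4 \right)},-6 \right)} 84 + 8 = \left(1 + 5 \left(-4\right)\right) 84 + 8 = \left(1 - 20\right) 84 + 8 = \left(-19\right) 84 + 8 = -1596 + 8 = -1588$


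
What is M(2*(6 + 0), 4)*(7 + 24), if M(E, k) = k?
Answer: 124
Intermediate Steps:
M(2*(6 + 0), 4)*(7 + 24) = 4*(7 + 24) = 4*31 = 124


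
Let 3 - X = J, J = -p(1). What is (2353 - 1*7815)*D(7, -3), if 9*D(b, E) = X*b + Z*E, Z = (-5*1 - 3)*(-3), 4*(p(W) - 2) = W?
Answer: 128357/6 ≈ 21393.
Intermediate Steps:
p(W) = 2 + W/4
J = -9/4 (J = -(2 + (¼)*1) = -(2 + ¼) = -1*9/4 = -9/4 ≈ -2.2500)
Z = 24 (Z = (-5 - 3)*(-3) = -8*(-3) = 24)
X = 21/4 (X = 3 - 1*(-9/4) = 3 + 9/4 = 21/4 ≈ 5.2500)
D(b, E) = 7*b/12 + 8*E/3 (D(b, E) = (21*b/4 + 24*E)/9 = (24*E + 21*b/4)/9 = 7*b/12 + 8*E/3)
(2353 - 1*7815)*D(7, -3) = (2353 - 1*7815)*((7/12)*7 + (8/3)*(-3)) = (2353 - 7815)*(49/12 - 8) = -5462*(-47/12) = 128357/6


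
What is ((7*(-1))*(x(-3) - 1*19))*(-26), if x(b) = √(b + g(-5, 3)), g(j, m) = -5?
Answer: -3458 + 364*I*√2 ≈ -3458.0 + 514.77*I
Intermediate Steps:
x(b) = √(-5 + b) (x(b) = √(b - 5) = √(-5 + b))
((7*(-1))*(x(-3) - 1*19))*(-26) = ((7*(-1))*(√(-5 - 3) - 1*19))*(-26) = -7*(√(-8) - 19)*(-26) = -7*(2*I*√2 - 19)*(-26) = -7*(-19 + 2*I*√2)*(-26) = (133 - 14*I*√2)*(-26) = -3458 + 364*I*√2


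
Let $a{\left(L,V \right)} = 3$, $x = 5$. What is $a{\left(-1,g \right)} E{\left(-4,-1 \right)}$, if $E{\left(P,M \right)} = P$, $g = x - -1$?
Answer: $-12$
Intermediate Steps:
$g = 6$ ($g = 5 - -1 = 5 + 1 = 6$)
$a{\left(-1,g \right)} E{\left(-4,-1 \right)} = 3 \left(-4\right) = -12$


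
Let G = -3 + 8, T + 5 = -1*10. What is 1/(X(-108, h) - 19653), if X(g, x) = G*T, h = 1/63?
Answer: -1/19728 ≈ -5.0689e-5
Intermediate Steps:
T = -15 (T = -5 - 1*10 = -5 - 10 = -15)
G = 5
h = 1/63 ≈ 0.015873
X(g, x) = -75 (X(g, x) = 5*(-15) = -75)
1/(X(-108, h) - 19653) = 1/(-75 - 19653) = 1/(-19728) = -1/19728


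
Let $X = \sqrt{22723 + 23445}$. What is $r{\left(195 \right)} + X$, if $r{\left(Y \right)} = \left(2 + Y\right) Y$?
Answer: $38415 + 2 \sqrt{11542} \approx 38630.0$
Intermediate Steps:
$r{\left(Y \right)} = Y \left(2 + Y\right)$
$X = 2 \sqrt{11542}$ ($X = \sqrt{46168} = 2 \sqrt{11542} \approx 214.87$)
$r{\left(195 \right)} + X = 195 \left(2 + 195\right) + 2 \sqrt{11542} = 195 \cdot 197 + 2 \sqrt{11542} = 38415 + 2 \sqrt{11542}$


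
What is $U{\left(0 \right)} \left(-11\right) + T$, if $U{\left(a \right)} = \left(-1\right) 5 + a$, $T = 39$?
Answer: $94$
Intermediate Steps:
$U{\left(a \right)} = -5 + a$
$U{\left(0 \right)} \left(-11\right) + T = \left(-5 + 0\right) \left(-11\right) + 39 = \left(-5\right) \left(-11\right) + 39 = 55 + 39 = 94$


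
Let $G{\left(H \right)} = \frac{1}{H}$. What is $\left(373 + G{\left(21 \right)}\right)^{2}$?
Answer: $\frac{61371556}{441} \approx 1.3916 \cdot 10^{5}$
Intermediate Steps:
$\left(373 + G{\left(21 \right)}\right)^{2} = \left(373 + \frac{1}{21}\right)^{2} = \left(\frac{7834}{21}\right)^{2} = \frac{61371556}{441}$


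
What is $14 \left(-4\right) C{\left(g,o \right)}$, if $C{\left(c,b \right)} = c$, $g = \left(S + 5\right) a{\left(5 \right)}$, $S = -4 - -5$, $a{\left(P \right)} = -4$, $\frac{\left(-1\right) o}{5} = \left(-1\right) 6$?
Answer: $1344$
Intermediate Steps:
$o = 30$ ($o = - 5 \left(\left(-1\right) 6\right) = \left(-5\right) \left(-6\right) = 30$)
$S = 1$ ($S = -4 + 5 = 1$)
$g = -24$ ($g = \left(1 + 5\right) \left(-4\right) = 6 \left(-4\right) = -24$)
$14 \left(-4\right) C{\left(g,o \right)} = 14 \left(-4\right) \left(-24\right) = \left(-56\right) \left(-24\right) = 1344$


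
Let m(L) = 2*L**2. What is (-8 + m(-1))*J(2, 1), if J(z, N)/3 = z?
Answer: -36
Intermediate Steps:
J(z, N) = 3*z
(-8 + m(-1))*J(2, 1) = (-8 + 2*(-1)**2)*(3*2) = (-8 + 2*1)*6 = (-8 + 2)*6 = -6*6 = -36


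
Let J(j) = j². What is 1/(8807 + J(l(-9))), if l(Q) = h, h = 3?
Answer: 1/8816 ≈ 0.00011343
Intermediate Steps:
l(Q) = 3
1/(8807 + J(l(-9))) = 1/(8807 + 3²) = 1/(8807 + 9) = 1/8816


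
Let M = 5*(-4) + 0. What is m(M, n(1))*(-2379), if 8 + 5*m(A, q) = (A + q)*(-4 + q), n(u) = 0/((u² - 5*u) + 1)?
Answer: -171288/5 ≈ -34258.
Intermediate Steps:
n(u) = 0 (n(u) = 0/(1 + u² - 5*u) = 0)
M = -20 (M = -20 + 0 = -20)
m(A, q) = -8/5 + (-4 + q)*(A + q)/5 (m(A, q) = -8/5 + ((A + q)*(-4 + q))/5 = -8/5 + ((-4 + q)*(A + q))/5 = -8/5 + (-4 + q)*(A + q)/5)
m(M, n(1))*(-2379) = (-8/5 - ⅘*(-20) - ⅘*0 + (⅕)*0² + (⅕)*(-20)*0)*(-2379) = (-8/5 + 16 + 0 + (⅕)*0 + 0)*(-2379) = (-8/5 + 16 + 0 + 0 + 0)*(-2379) = (72/5)*(-2379) = -171288/5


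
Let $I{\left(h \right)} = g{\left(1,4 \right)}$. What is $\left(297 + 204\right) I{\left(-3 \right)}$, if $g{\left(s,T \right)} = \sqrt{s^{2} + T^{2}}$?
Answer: $501 \sqrt{17} \approx 2065.7$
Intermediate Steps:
$g{\left(s,T \right)} = \sqrt{T^{2} + s^{2}}$
$I{\left(h \right)} = \sqrt{17}$ ($I{\left(h \right)} = \sqrt{4^{2} + 1^{2}} = \sqrt{16 + 1} = \sqrt{17}$)
$\left(297 + 204\right) I{\left(-3 \right)} = \left(297 + 204\right) \sqrt{17} = 501 \sqrt{17}$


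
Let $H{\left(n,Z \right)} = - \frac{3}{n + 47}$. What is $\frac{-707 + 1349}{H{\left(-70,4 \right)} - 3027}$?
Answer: $- \frac{2461}{11603} \approx -0.2121$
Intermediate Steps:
$H{\left(n,Z \right)} = - \frac{3}{47 + n}$
$\frac{-707 + 1349}{H{\left(-70,4 \right)} - 3027} = \frac{-707 + 1349}{- \frac{3}{47 - 70} - 3027} = \frac{642}{- \frac{3}{-23} - 3027} = \frac{642}{\left(-3\right) \left(- \frac{1}{23}\right) - 3027} = \frac{642}{\frac{3}{23} - 3027} = \frac{642}{- \frac{69618}{23}} = 642 \left(- \frac{23}{69618}\right) = - \frac{2461}{11603}$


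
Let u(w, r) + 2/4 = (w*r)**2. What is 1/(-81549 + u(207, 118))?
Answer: 2/1193095853 ≈ 1.6763e-9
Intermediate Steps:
u(w, r) = -1/2 + r**2*w**2 (u(w, r) = -1/2 + (w*r)**2 = -1/2 + (r*w)**2 = -1/2 + r**2*w**2)
1/(-81549 + u(207, 118)) = 1/(-81549 + (-1/2 + 118**2*207**2)) = 1/(-81549 + (-1/2 + 13924*42849)) = 1/(-81549 + (-1/2 + 596629476)) = 1/(-81549 + 1193258951/2) = 1/(1193095853/2) = 2/1193095853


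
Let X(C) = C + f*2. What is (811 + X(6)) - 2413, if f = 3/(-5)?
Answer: -7986/5 ≈ -1597.2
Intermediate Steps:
f = -⅗ (f = 3*(-⅕) = -⅗ ≈ -0.60000)
X(C) = -6/5 + C (X(C) = C - ⅗*2 = C - 6/5 = -6/5 + C)
(811 + X(6)) - 2413 = (811 + (-6/5 + 6)) - 2413 = (811 + 24/5) - 2413 = 4079/5 - 2413 = -7986/5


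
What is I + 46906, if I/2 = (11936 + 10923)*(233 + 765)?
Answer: 45673470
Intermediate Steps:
I = 45626564 (I = 2*((11936 + 10923)*(233 + 765)) = 2*(22859*998) = 2*22813282 = 45626564)
I + 46906 = 45626564 + 46906 = 45673470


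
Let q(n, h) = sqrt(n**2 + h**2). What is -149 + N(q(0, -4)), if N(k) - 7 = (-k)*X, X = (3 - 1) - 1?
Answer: -146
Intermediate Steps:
X = 1 (X = 2 - 1 = 1)
q(n, h) = sqrt(h**2 + n**2)
N(k) = 7 - k (N(k) = 7 - k*1 = 7 - k)
-149 + N(q(0, -4)) = -149 + (7 - sqrt((-4)**2 + 0**2)) = -149 + (7 - sqrt(16 + 0)) = -149 + (7 - sqrt(16)) = -149 + (7 - 1*4) = -149 + (7 - 4) = -149 + 3 = -146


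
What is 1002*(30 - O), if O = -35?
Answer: 65130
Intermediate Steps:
1002*(30 - O) = 1002*(30 - 1*(-35)) = 1002*(30 + 35) = 1002*65 = 65130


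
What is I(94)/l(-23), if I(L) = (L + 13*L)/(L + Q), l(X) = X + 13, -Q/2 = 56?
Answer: 329/45 ≈ 7.3111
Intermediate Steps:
Q = -112 (Q = -2*56 = -112)
l(X) = 13 + X
I(L) = 14*L/(-112 + L) (I(L) = (L + 13*L)/(L - 112) = (14*L)/(-112 + L) = 14*L/(-112 + L))
I(94)/l(-23) = (14*94/(-112 + 94))/(13 - 23) = (14*94/(-18))/(-10) = (14*94*(-1/18))*(-⅒) = -658/9*(-⅒) = 329/45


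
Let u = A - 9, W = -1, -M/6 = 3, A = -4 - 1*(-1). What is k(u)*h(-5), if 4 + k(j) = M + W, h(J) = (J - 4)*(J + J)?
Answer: -2070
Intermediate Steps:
A = -3 (A = -4 + 1 = -3)
M = -18 (M = -6*3 = -18)
u = -12 (u = -3 - 9 = -12)
h(J) = 2*J*(-4 + J) (h(J) = (-4 + J)*(2*J) = 2*J*(-4 + J))
k(j) = -23 (k(j) = -4 + (-18 - 1) = -4 - 19 = -23)
k(u)*h(-5) = -46*(-5)*(-4 - 5) = -46*(-5)*(-9) = -23*90 = -2070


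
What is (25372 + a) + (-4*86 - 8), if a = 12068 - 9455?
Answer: 27633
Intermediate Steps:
a = 2613
(25372 + a) + (-4*86 - 8) = (25372 + 2613) + (-4*86 - 8) = 27985 + (-344 - 8) = 27985 - 352 = 27633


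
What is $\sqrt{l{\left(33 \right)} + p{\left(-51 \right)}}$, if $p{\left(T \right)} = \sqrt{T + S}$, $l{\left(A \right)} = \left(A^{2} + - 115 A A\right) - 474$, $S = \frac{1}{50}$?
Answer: $\frac{\sqrt{-12462000 + 10 i \sqrt{5098}}}{10} \approx 0.010113 + 353.02 i$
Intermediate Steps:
$S = \frac{1}{50} \approx 0.02$
$l{\left(A \right)} = -474 - 114 A^{2}$ ($l{\left(A \right)} = \left(A^{2} - 115 A^{2}\right) - 474 = - 114 A^{2} - 474 = -474 - 114 A^{2}$)
$p{\left(T \right)} = \sqrt{\frac{1}{50} + T}$ ($p{\left(T \right)} = \sqrt{T + \frac{1}{50}} = \sqrt{\frac{1}{50} + T}$)
$\sqrt{l{\left(33 \right)} + p{\left(-51 \right)}} = \sqrt{\left(-474 - 114 \cdot 33^{2}\right) + \frac{\sqrt{2 + 100 \left(-51\right)}}{10}} = \sqrt{\left(-474 - 124146\right) + \frac{\sqrt{2 - 5100}}{10}} = \sqrt{\left(-474 - 124146\right) + \frac{\sqrt{-5098}}{10}} = \sqrt{-124620 + \frac{i \sqrt{5098}}{10}}$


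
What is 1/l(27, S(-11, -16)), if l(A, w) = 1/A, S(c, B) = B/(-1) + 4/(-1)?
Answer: 27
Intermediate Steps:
S(c, B) = -4 - B (S(c, B) = B*(-1) + 4*(-1) = -B - 4 = -4 - B)
1/l(27, S(-11, -16)) = 1/(1/27) = 27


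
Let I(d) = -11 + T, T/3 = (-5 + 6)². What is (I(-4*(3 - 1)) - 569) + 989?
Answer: 412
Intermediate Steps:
T = 3 (T = 3*(-5 + 6)² = 3*1² = 3*1 = 3)
I(d) = -8 (I(d) = -11 + 3 = -8)
(I(-4*(3 - 1)) - 569) + 989 = (-8 - 569) + 989 = -577 + 989 = 412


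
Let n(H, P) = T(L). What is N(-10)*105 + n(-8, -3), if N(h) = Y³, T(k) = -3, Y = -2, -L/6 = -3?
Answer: -843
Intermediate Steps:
L = 18 (L = -6*(-3) = 18)
n(H, P) = -3
N(h) = -8 (N(h) = (-2)³ = -8)
N(-10)*105 + n(-8, -3) = -8*105 - 3 = -840 - 3 = -843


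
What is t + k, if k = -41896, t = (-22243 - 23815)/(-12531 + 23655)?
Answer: -233048581/5562 ≈ -41900.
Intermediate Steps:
t = -23029/5562 (t = -46058/11124 = -46058*1/11124 = -23029/5562 ≈ -4.1404)
t + k = -23029/5562 - 41896 = -233048581/5562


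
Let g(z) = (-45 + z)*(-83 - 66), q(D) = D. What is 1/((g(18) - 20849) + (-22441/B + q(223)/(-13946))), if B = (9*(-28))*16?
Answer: -28115136/472909246811 ≈ -5.9451e-5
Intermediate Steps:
g(z) = 6705 - 149*z (g(z) = (-45 + z)*(-149) = 6705 - 149*z)
B = -4032 (B = -252*16 = -4032)
1/((g(18) - 20849) + (-22441/B + q(223)/(-13946))) = 1/(((6705 - 149*18) - 20849) + (-22441/(-4032) + 223/(-13946))) = 1/(((6705 - 2682) - 20849) + (-22441*(-1/4032) + 223*(-1/13946))) = 1/((4023 - 20849) + (22441/4032 - 223/13946)) = 1/(-16826 + 156031525/28115136) = 1/(-472909246811/28115136) = -28115136/472909246811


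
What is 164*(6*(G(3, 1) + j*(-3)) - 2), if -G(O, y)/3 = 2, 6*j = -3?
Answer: -4756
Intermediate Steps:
j = -½ (j = (⅙)*(-3) = -½ ≈ -0.50000)
G(O, y) = -6 (G(O, y) = -3*2 = -6)
164*(6*(G(3, 1) + j*(-3)) - 2) = 164*(6*(-6 - ½*(-3)) - 2) = 164*(6*(-6 + 3/2) - 2) = 164*(6*(-9/2) - 2) = 164*(-27 - 2) = 164*(-29) = -4756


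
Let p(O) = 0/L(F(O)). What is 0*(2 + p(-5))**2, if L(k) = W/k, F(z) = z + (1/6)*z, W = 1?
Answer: 0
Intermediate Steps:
F(z) = 7*z/6 (F(z) = z + (1*(1/6))*z = z + z/6 = 7*z/6)
L(k) = 1/k
p(O) = 0 (p(O) = 0/(1/(7*O/6)) = 0/((6/(7*O))) = 0*(7*O/6) = 0)
0*(2 + p(-5))**2 = 0*(2 + 0)**2 = 0*2**2 = 0*4 = 0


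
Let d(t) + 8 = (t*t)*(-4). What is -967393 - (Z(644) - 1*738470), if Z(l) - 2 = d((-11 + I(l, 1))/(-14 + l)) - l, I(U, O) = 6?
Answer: -906015536/3969 ≈ -2.2827e+5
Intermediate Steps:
d(t) = -8 - 4*t**2 (d(t) = -8 + (t*t)*(-4) = -8 + t**2*(-4) = -8 - 4*t**2)
Z(l) = -6 - l - 100/(-14 + l)**2 (Z(l) = 2 + ((-8 - 4*(-11 + 6)**2/(-14 + l)**2) - l) = 2 + ((-8 - 4*25/(-14 + l)**2) - l) = 2 + ((-8 - 100/(-14 + l)**2) - l) = 2 + (-8 - l - 100/(-14 + l)**2) = -6 - l - 100/(-14 + l)**2)
-967393 - (Z(644) - 1*738470) = -967393 - ((-6 - 1*644 - 100/(-14 + 644)**2) - 1*738470) = -967393 - ((-6 - 644 - 100/630**2) - 738470) = -967393 - ((-6 - 644 - 100*1/396900) - 738470) = -967393 - ((-6 - 644 - 1/3969) - 738470) = -967393 - (-2579851/3969 - 738470) = -967393 - 1*(-2933567281/3969) = -967393 + 2933567281/3969 = -906015536/3969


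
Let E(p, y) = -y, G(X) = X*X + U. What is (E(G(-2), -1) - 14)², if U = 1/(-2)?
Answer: 169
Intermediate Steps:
U = -½ ≈ -0.50000
G(X) = -½ + X² (G(X) = X*X - ½ = X² - ½ = -½ + X²)
(E(G(-2), -1) - 14)² = (-1*(-1) - 14)² = (1 - 14)² = (-13)² = 169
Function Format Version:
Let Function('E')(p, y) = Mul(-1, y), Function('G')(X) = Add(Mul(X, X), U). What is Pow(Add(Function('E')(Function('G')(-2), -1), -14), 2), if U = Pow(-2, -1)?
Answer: 169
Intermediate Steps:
U = Rational(-1, 2) ≈ -0.50000
Function('G')(X) = Add(Rational(-1, 2), Pow(X, 2)) (Function('G')(X) = Add(Mul(X, X), Rational(-1, 2)) = Add(Pow(X, 2), Rational(-1, 2)) = Add(Rational(-1, 2), Pow(X, 2)))
Pow(Add(Function('E')(Function('G')(-2), -1), -14), 2) = Pow(Add(Mul(-1, -1), -14), 2) = Pow(Add(1, -14), 2) = Pow(-13, 2) = 169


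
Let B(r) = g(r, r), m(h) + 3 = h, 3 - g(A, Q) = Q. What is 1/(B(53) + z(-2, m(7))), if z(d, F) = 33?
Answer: -1/17 ≈ -0.058824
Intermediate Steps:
g(A, Q) = 3 - Q
m(h) = -3 + h
B(r) = 3 - r
1/(B(53) + z(-2, m(7))) = 1/((3 - 1*53) + 33) = 1/((3 - 53) + 33) = 1/(-50 + 33) = 1/(-17) = -1/17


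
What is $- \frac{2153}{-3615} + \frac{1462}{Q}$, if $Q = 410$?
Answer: $\frac{616786}{148215} \approx 4.1614$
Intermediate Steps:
$- \frac{2153}{-3615} + \frac{1462}{Q} = - \frac{2153}{-3615} + \frac{1462}{410} = \left(-2153\right) \left(- \frac{1}{3615}\right) + 1462 \cdot \frac{1}{410} = \frac{2153}{3615} + \frac{731}{205} = \frac{616786}{148215}$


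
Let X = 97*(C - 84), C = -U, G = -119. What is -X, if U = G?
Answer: -3395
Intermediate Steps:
U = -119
C = 119 (C = -1*(-119) = 119)
X = 3395 (X = 97*(119 - 84) = 97*35 = 3395)
-X = -1*3395 = -3395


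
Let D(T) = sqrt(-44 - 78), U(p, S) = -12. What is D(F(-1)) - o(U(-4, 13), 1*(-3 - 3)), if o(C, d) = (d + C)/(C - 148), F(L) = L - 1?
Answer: -9/80 + I*sqrt(122) ≈ -0.1125 + 11.045*I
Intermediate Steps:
F(L) = -1 + L
o(C, d) = (C + d)/(-148 + C)
D(T) = I*sqrt(122) (D(T) = sqrt(-122) = I*sqrt(122))
D(F(-1)) - o(U(-4, 13), 1*(-3 - 3)) = I*sqrt(122) - (-12 + 1*(-3 - 3))/(-148 - 12) = I*sqrt(122) - (-12 + 1*(-6))/(-160) = I*sqrt(122) - (-1)*(-12 - 6)/160 = I*sqrt(122) - (-1)*(-18)/160 = I*sqrt(122) - 1*9/80 = I*sqrt(122) - 9/80 = -9/80 + I*sqrt(122)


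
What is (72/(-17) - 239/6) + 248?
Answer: 20801/102 ≈ 203.93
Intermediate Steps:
(72/(-17) - 239/6) + 248 = (72*(-1/17) - 239*⅙) + 248 = (-72/17 - 239/6) + 248 = -4495/102 + 248 = 20801/102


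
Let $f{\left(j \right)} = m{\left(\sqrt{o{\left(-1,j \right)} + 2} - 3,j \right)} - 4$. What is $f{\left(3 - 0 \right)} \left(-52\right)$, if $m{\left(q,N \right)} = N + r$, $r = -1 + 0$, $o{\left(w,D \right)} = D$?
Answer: $104$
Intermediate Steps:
$r = -1$
$m{\left(q,N \right)} = -1 + N$ ($m{\left(q,N \right)} = N - 1 = -1 + N$)
$f{\left(j \right)} = -5 + j$ ($f{\left(j \right)} = \left(-1 + j\right) - 4 = -5 + j$)
$f{\left(3 - 0 \right)} \left(-52\right) = \left(-5 + \left(3 - 0\right)\right) \left(-52\right) = \left(-5 + \left(3 + 0\right)\right) \left(-52\right) = \left(-5 + 3\right) \left(-52\right) = \left(-2\right) \left(-52\right) = 104$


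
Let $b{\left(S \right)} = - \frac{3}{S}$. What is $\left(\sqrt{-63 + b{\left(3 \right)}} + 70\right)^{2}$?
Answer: $4836 + 1120 i \approx 4836.0 + 1120.0 i$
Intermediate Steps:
$\left(\sqrt{-63 + b{\left(3 \right)}} + 70\right)^{2} = \left(\sqrt{-63 - \frac{3}{3}} + 70\right)^{2} = \left(\sqrt{-63 - 1} + 70\right)^{2} = \left(\sqrt{-64} + 70\right)^{2} = \left(8 i + 70\right)^{2} = \left(70 + 8 i\right)^{2}$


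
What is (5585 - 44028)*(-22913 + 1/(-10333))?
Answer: 9101765833290/10333 ≈ 8.8084e+8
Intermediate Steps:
(5585 - 44028)*(-22913 + 1/(-10333)) = -38443*(-22913 - 1/10333) = -38443*(-236760030/10333) = 9101765833290/10333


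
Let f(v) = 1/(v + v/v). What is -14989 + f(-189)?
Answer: -2817933/188 ≈ -14989.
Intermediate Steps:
f(v) = 1/(1 + v) (f(v) = 1/(v + 1) = 1/(1 + v))
-14989 + f(-189) = -14989 + 1/(1 - 189) = -14989 + 1/(-188) = -14989 - 1/188 = -2817933/188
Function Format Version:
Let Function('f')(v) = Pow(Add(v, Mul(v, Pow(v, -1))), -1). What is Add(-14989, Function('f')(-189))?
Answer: Rational(-2817933, 188) ≈ -14989.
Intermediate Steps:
Function('f')(v) = Pow(Add(1, v), -1) (Function('f')(v) = Pow(Add(v, 1), -1) = Pow(Add(1, v), -1))
Add(-14989, Function('f')(-189)) = Add(-14989, Pow(Add(1, -189), -1)) = Add(-14989, Pow(-188, -1)) = Add(-14989, Rational(-1, 188)) = Rational(-2817933, 188)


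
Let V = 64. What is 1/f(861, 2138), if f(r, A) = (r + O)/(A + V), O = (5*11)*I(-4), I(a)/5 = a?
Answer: -2202/239 ≈ -9.2134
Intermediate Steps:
I(a) = 5*a
O = -1100 (O = (5*11)*(5*(-4)) = 55*(-20) = -1100)
f(r, A) = (-1100 + r)/(64 + A) (f(r, A) = (r - 1100)/(A + 64) = (-1100 + r)/(64 + A))
1/f(861, 2138) = 1/((-1100 + 861)/(64 + 2138)) = 1/(-239/2202) = -2202/239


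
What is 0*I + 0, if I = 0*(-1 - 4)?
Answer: 0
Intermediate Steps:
I = 0 (I = 0*(-5) = 0)
0*I + 0 = 0*0 + 0 = 0 + 0 = 0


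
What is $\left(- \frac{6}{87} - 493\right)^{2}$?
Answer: $\frac{204461401}{841} \approx 2.4312 \cdot 10^{5}$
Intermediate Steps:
$\left(- \frac{6}{87} - 493\right)^{2} = \left(\left(-6\right) \frac{1}{87} - 493\right)^{2} = \left(- \frac{2}{29} - 493\right)^{2} = \left(- \frac{14299}{29}\right)^{2} = \frac{204461401}{841}$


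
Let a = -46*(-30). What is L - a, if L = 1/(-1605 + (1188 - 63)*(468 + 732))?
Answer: -1860785099/1348395 ≈ -1380.0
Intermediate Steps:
a = 1380
L = 1/1348395 (L = 1/(-1605 + 1125*1200) = 1/(-1605 + 1350000) = 1/1348395 ≈ 7.4162e-7)
L - a = 1/1348395 - 1*1380 = 1/1348395 - 1380 = -1860785099/1348395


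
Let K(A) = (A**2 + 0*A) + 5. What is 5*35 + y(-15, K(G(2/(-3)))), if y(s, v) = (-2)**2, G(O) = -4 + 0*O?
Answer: 179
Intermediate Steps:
G(O) = -4 (G(O) = -4 + 0 = -4)
K(A) = 5 + A**2 (K(A) = (A**2 + 0) + 5 = A**2 + 5 = 5 + A**2)
y(s, v) = 4
5*35 + y(-15, K(G(2/(-3)))) = 5*35 + 4 = 175 + 4 = 179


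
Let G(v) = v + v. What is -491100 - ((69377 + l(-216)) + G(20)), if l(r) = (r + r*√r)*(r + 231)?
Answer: -557277 + 19440*I*√6 ≈ -5.5728e+5 + 47618.0*I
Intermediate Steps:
G(v) = 2*v
l(r) = (231 + r)*(r + r^(3/2)) (l(r) = (r + r^(3/2))*(231 + r) = (231 + r)*(r + r^(3/2)))
-491100 - ((69377 + l(-216)) + G(20)) = -491100 - ((69377 + ((-216)² + (-216)^(5/2) + 231*(-216) + 231*(-216)^(3/2))) + 2*20) = -491100 - ((69377 + (46656 + 279936*I*√6 - 49896 + 231*(-1296*I*√6))) + 40) = -491100 - ((69377 + (46656 + 279936*I*√6 - 49896 - 299376*I*√6)) + 40) = -491100 - ((69377 + (-3240 - 19440*I*√6)) + 40) = -491100 - ((66137 - 19440*I*√6) + 40) = -491100 - (66177 - 19440*I*√6) = -491100 + (-66177 + 19440*I*√6) = -557277 + 19440*I*√6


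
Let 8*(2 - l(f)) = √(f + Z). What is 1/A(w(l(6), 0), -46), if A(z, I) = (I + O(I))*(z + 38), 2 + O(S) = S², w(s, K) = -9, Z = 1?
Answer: 1/59972 ≈ 1.6674e-5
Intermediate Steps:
l(f) = 2 - √(1 + f)/8 (l(f) = 2 - √(f + 1)/8 = 2 - √(1 + f)/8)
O(S) = -2 + S²
A(z, I) = (38 + z)*(-2 + I + I²) (A(z, I) = (I + (-2 + I²))*(z + 38) = (-2 + I + I²)*(38 + z) = (38 + z)*(-2 + I + I²))
1/A(w(l(6), 0), -46) = 1/(-76 + 38*(-46) + 38*(-46)² - 46*(-9) - 9*(-2 + (-46)²)) = 1/(-76 - 1748 + 38*2116 + 414 - 9*(-2 + 2116)) = 1/(-76 - 1748 + 80408 + 414 - 9*2114) = 1/(-76 - 1748 + 80408 + 414 - 19026) = 1/59972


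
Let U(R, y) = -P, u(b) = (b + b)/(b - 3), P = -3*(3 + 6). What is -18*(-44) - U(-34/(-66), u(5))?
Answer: 765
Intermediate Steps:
P = -27 (P = -3*9 = -27)
u(b) = 2*b/(-3 + b) (u(b) = (2*b)/(-3 + b) = 2*b/(-3 + b))
U(R, y) = 27 (U(R, y) = -1*(-27) = 27)
-18*(-44) - U(-34/(-66), u(5)) = -18*(-44) - 1*27 = 792 - 27 = 765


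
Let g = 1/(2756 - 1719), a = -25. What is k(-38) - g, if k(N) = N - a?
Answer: -13482/1037 ≈ -13.001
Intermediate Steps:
k(N) = 25 + N (k(N) = N - 1*(-25) = N + 25 = 25 + N)
g = 1/1037 ≈ 0.00096432
k(-38) - g = (25 - 38) - 1*1/1037 = -13 - 1/1037 = -13482/1037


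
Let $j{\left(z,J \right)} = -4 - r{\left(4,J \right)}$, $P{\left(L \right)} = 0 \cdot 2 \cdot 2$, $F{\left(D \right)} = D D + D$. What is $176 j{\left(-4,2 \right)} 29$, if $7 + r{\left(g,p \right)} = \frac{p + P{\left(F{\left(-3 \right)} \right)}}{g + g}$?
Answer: $14036$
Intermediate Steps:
$F{\left(D \right)} = D + D^{2}$ ($F{\left(D \right)} = D^{2} + D = D + D^{2}$)
$P{\left(L \right)} = 0$ ($P{\left(L \right)} = 0 \cdot 2 = 0$)
$r{\left(g,p \right)} = -7 + \frac{p}{2 g}$ ($r{\left(g,p \right)} = -7 + \frac{p + 0}{g + g} = -7 + \frac{p}{2 g}$)
$j{\left(z,J \right)} = 3 - \frac{J}{8}$ ($j{\left(z,J \right)} = -4 - \left(-7 + \frac{J}{2 \cdot 4}\right) = -4 - \left(-7 + \frac{1}{2} J \frac{1}{4}\right) = -4 - \left(-7 + \frac{J}{8}\right) = 3 - \frac{J}{8}$)
$176 j{\left(-4,2 \right)} 29 = 176 \left(3 - \frac{1}{4}\right) 29 = 176 \cdot \frac{11}{4} \cdot 29 = 484 \cdot 29 = 14036$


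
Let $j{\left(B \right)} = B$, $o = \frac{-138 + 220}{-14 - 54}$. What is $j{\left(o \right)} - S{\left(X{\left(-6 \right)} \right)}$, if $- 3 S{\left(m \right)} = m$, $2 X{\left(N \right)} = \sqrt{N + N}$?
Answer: $- \frac{41}{34} + \frac{i \sqrt{3}}{3} \approx -1.2059 + 0.57735 i$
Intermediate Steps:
$X{\left(N \right)} = \frac{\sqrt{2} \sqrt{N}}{2}$ ($X{\left(N \right)} = \frac{\sqrt{N + N}}{2} = \frac{\sqrt{2 N}}{2} = \frac{\sqrt{2} \sqrt{N}}{2}$)
$S{\left(m \right)} = - \frac{m}{3}$
$o = - \frac{41}{34}$ ($o = \frac{82}{-68} = 82 \left(- \frac{1}{68}\right) = - \frac{41}{34} \approx -1.2059$)
$j{\left(o \right)} - S{\left(X{\left(-6 \right)} \right)} = - \frac{41}{34} - - \frac{\frac{1}{2} \sqrt{2} \sqrt{-6}}{3} = - \frac{41}{34} - - \frac{\frac{1}{2} \sqrt{2} i \sqrt{6}}{3} = - \frac{41}{34} - - \frac{i \sqrt{3}}{3} = - \frac{41}{34} + \frac{i \sqrt{3}}{3}$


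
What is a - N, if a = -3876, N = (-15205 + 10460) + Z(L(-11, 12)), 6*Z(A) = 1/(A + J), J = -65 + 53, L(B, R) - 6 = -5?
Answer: 57355/66 ≈ 869.02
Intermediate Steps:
L(B, R) = 1 (L(B, R) = 6 - 5 = 1)
J = -12
Z(A) = 1/(6*(-12 + A)) (Z(A) = 1/(6*(A - 12)) = 1/(6*(-12 + A)))
N = -313171/66 (N = (-15205 + 10460) + 1/(6*(-12 + 1)) = -4745 + (1/6)/(-11) = -4745 + (1/6)*(-1/11) = -4745 - 1/66 = -313171/66 ≈ -4745.0)
a - N = -3876 - 1*(-313171/66) = -3876 + 313171/66 = 57355/66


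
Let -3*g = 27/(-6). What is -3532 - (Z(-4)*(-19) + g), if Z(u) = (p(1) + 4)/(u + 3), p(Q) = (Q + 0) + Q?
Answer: -7295/2 ≈ -3647.5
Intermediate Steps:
p(Q) = 2*Q (p(Q) = Q + Q = 2*Q)
g = 3/2 (g = -9/(-6) = -9*(-1)/6 = -1/3*(-9/2) = 3/2 ≈ 1.5000)
Z(u) = 6/(3 + u) (Z(u) = (2*1 + 4)/(u + 3) = (2 + 4)/(3 + u) = 6/(3 + u))
-3532 - (Z(-4)*(-19) + g) = -3532 - ((6/(3 - 4))*(-19) + 3/2) = -3532 - ((6/(-1))*(-19) + 3/2) = -3532 - ((6*(-1))*(-19) + 3/2) = -3532 - (-6*(-19) + 3/2) = -3532 - (114 + 3/2) = -3532 - 1*231/2 = -3532 - 231/2 = -7295/2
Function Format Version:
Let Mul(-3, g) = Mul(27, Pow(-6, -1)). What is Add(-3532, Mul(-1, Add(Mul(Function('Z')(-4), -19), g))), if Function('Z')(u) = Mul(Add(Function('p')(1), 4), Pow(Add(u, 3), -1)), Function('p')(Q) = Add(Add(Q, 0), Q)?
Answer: Rational(-7295, 2) ≈ -3647.5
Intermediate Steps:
Function('p')(Q) = Mul(2, Q) (Function('p')(Q) = Add(Q, Q) = Mul(2, Q))
g = Rational(3, 2) (g = Mul(Rational(-1, 3), Mul(27, Pow(-6, -1))) = Mul(Rational(-1, 3), Mul(27, Rational(-1, 6))) = Mul(Rational(-1, 3), Rational(-9, 2)) = Rational(3, 2) ≈ 1.5000)
Function('Z')(u) = Mul(6, Pow(Add(3, u), -1)) (Function('Z')(u) = Mul(Add(Mul(2, 1), 4), Pow(Add(u, 3), -1)) = Mul(Add(2, 4), Pow(Add(3, u), -1)) = Mul(6, Pow(Add(3, u), -1)))
Add(-3532, Mul(-1, Add(Mul(Function('Z')(-4), -19), g))) = Add(-3532, Mul(-1, Add(Mul(Mul(6, Pow(Add(3, -4), -1)), -19), Rational(3, 2)))) = Add(-3532, Mul(-1, Add(Mul(Mul(6, Pow(-1, -1)), -19), Rational(3, 2)))) = Add(-3532, Mul(-1, Add(Mul(Mul(6, -1), -19), Rational(3, 2)))) = Add(-3532, Mul(-1, Add(Mul(-6, -19), Rational(3, 2)))) = Add(-3532, Mul(-1, Add(114, Rational(3, 2)))) = Add(-3532, Mul(-1, Rational(231, 2))) = Add(-3532, Rational(-231, 2)) = Rational(-7295, 2)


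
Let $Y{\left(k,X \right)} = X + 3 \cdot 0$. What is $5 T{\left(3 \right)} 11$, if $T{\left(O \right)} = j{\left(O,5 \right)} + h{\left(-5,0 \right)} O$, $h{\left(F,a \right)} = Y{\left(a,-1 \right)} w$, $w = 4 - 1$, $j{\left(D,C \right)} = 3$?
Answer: $-330$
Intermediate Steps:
$Y{\left(k,X \right)} = X$ ($Y{\left(k,X \right)} = X + 0 = X$)
$w = 3$
$h{\left(F,a \right)} = -3$ ($h{\left(F,a \right)} = \left(-1\right) 3 = -3$)
$T{\left(O \right)} = 3 - 3 O$
$5 T{\left(3 \right)} 11 = 5 \left(3 - 9\right) 11 = 5 \left(-6\right) 11 = \left(-30\right) 11 = -330$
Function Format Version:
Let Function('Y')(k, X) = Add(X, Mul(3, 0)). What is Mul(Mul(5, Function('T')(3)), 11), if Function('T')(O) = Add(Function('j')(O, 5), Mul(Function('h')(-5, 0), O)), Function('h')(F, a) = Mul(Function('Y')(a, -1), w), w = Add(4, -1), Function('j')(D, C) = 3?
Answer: -330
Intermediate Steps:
Function('Y')(k, X) = X (Function('Y')(k, X) = Add(X, 0) = X)
w = 3
Function('h')(F, a) = -3 (Function('h')(F, a) = Mul(-1, 3) = -3)
Function('T')(O) = Add(3, Mul(-3, O))
Mul(Mul(5, Function('T')(3)), 11) = Mul(Mul(5, Add(3, Mul(-3, 3))), 11) = Mul(Mul(5, Add(3, -9)), 11) = Mul(Mul(5, -6), 11) = Mul(-30, 11) = -330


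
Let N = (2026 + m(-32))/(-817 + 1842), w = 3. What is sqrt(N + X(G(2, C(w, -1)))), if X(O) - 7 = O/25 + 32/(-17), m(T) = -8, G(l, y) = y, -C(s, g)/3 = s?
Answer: 14*sqrt(416806)/3485 ≈ 2.5935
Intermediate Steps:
C(s, g) = -3*s
X(O) = 87/17 + O/25 (X(O) = 7 + (O/25 + 32/(-17)) = 7 + (O*(1/25) + 32*(-1/17)) = 7 + (O/25 - 32/17) = 7 + (-32/17 + O/25) = 87/17 + O/25)
N = 2018/1025 (N = (2026 - 8)/(-817 + 1842) = 2018/1025 ≈ 1.9688)
sqrt(N + X(G(2, C(w, -1)))) = sqrt(2018/1025 + (87/17 + (-3*3)/25)) = sqrt(2018/1025 + (87/17 + (1/25)*(-9))) = sqrt(2018/1025 + (87/17 - 9/25)) = sqrt(2018/1025 + 2022/425) = sqrt(117208/17425) = 14*sqrt(416806)/3485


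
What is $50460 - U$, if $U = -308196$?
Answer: $358656$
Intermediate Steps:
$50460 - U = 50460 - -308196 = 50460 + 308196 = 358656$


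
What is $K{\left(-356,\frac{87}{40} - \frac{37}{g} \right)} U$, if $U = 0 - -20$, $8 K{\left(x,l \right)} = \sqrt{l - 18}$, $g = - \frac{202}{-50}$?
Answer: $\frac{i \sqrt{101942330}}{808} \approx 12.496 i$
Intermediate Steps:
$g = \frac{101}{25}$ ($g = \left(-202\right) \left(- \frac{1}{50}\right) = \frac{101}{25} \approx 4.04$)
$K{\left(x,l \right)} = \frac{\sqrt{-18 + l}}{8}$ ($K{\left(x,l \right)} = \frac{\sqrt{l - 18}}{8} = \frac{\sqrt{-18 + l}}{8}$)
$U = 20$ ($U = 0 + 20 = 20$)
$K{\left(-356,\frac{87}{40} - \frac{37}{g} \right)} U = \frac{\sqrt{-18 + \left(\frac{87}{40} - \frac{37}{\frac{101}{25}}\right)}}{8} \cdot 20 = \frac{\sqrt{-18 + \left(87 \cdot \frac{1}{40} - \frac{925}{101}\right)}}{8} \cdot 20 = \frac{\sqrt{-18 + \left(\frac{87}{40} - \frac{925}{101}\right)}}{8} \cdot 20 = \frac{\sqrt{-18 - \frac{28213}{4040}}}{8} \cdot 20 = \frac{\sqrt{- \frac{100933}{4040}}}{8} \cdot 20 = \frac{\frac{1}{2020} i \sqrt{101942330}}{8} \cdot 20 = \frac{i \sqrt{101942330}}{16160} \cdot 20 = \frac{i \sqrt{101942330}}{808}$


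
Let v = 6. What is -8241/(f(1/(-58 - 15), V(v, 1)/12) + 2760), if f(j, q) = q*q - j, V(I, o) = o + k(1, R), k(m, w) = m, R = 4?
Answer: -21657348/7253389 ≈ -2.9858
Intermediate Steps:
V(I, o) = 1 + o (V(I, o) = o + 1 = 1 + o)
f(j, q) = q² - j
-8241/(f(1/(-58 - 15), V(v, 1)/12) + 2760) = -8241/((((1 + 1)/12)² - 1/(-58 - 15)) + 2760) = -8241/(((2*(1/12))² - 1/(-73)) + 2760) = -8241/(((⅙)² - 1*(-1/73)) + 2760) = -8241/((1/36 + 1/73) + 2760) = -8241/(109/2628 + 2760) = -8241/7253389/2628 = -8241*2628/7253389 = -21657348/7253389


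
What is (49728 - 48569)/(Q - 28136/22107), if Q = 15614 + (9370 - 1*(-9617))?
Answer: 25622013/764896171 ≈ 0.033497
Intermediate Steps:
Q = 34601 (Q = 15614 + (9370 + 9617) = 15614 + 18987 = 34601)
(49728 - 48569)/(Q - 28136/22107) = (49728 - 48569)/(34601 - 28136/22107) = 1159/(34601 - 28136*1/22107) = 1159/(34601 - 28136/22107) = 1159/(764896171/22107) = 1159*(22107/764896171) = 25622013/764896171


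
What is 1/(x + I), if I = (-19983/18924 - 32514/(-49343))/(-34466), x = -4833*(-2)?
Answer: 564617738216/5457595064099825 ≈ 0.00010346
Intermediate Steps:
x = 9666
I = 6503969/564617738216 (I = (-19983*1/18924 - 32514*(-1/49343))*(-1/34466) = (-6661/6308 + 32514/49343)*(-1/34466) = -6503969/16381876*(-1/34466) = 6503969/564617738216 ≈ 1.1519e-5)
1/(x + I) = 1/(9666 + 6503969/564617738216) = 1/(5457595064099825/564617738216) = 564617738216/5457595064099825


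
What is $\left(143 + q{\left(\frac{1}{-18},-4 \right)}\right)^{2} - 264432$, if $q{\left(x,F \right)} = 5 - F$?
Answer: $-241328$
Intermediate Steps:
$\left(143 + q{\left(\frac{1}{-18},-4 \right)}\right)^{2} - 264432 = \left(143 + \left(5 - -4\right)\right)^{2} - 264432 = \left(143 + \left(5 + 4\right)\right)^{2} - 264432 = \left(143 + 9\right)^{2} - 264432 = 152^{2} - 264432 = 23104 - 264432 = -241328$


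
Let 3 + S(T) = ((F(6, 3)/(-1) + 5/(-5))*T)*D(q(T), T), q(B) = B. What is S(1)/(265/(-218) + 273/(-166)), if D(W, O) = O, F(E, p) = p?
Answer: 63329/25876 ≈ 2.4474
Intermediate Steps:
S(T) = -3 - 4*T² (S(T) = -3 + ((3/(-1) + 5/(-5))*T)*T = -3 + ((3*(-1) + 5*(-⅕))*T)*T = -3 + ((-3 - 1)*T)*T = -3 + (-4*T)*T = -3 - 4*T²)
S(1)/(265/(-218) + 273/(-166)) = (-3 - 4*1²)/(265/(-218) + 273/(-166)) = (-3 - 4*1)/(265*(-1/218) + 273*(-1/166)) = (-3 - 4)/(-265/218 - 273/166) = -7/(-25876/9047) = -7*(-9047/25876) = 63329/25876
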